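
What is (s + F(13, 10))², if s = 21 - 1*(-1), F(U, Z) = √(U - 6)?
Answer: (22 + √7)² ≈ 607.41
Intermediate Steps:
F(U, Z) = √(-6 + U)
s = 22 (s = 21 + 1 = 22)
(s + F(13, 10))² = (22 + √(-6 + 13))² = (22 + √7)²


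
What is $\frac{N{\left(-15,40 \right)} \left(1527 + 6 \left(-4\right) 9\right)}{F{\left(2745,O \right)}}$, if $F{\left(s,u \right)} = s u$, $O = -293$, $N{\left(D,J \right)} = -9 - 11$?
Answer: $\frac{1748}{53619} \approx 0.0326$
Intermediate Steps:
$N{\left(D,J \right)} = -20$ ($N{\left(D,J \right)} = -9 - 11 = -20$)
$\frac{N{\left(-15,40 \right)} \left(1527 + 6 \left(-4\right) 9\right)}{F{\left(2745,O \right)}} = \frac{\left(-20\right) \left(1527 + 6 \left(-4\right) 9\right)}{2745 \left(-293\right)} = \frac{\left(-20\right) \left(1527 - 216\right)}{-804285} = - 20 \left(1527 - 216\right) \left(- \frac{1}{804285}\right) = \left(-20\right) 1311 \left(- \frac{1}{804285}\right) = \left(-26220\right) \left(- \frac{1}{804285}\right) = \frac{1748}{53619}$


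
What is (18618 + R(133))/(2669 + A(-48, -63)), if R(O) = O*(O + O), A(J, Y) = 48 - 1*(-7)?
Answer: 13499/681 ≈ 19.822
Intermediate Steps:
A(J, Y) = 55 (A(J, Y) = 48 + 7 = 55)
R(O) = 2*O² (R(O) = O*(2*O) = 2*O²)
(18618 + R(133))/(2669 + A(-48, -63)) = (18618 + 2*133²)/(2669 + 55) = (18618 + 2*17689)/2724 = (18618 + 35378)*(1/2724) = 53996*(1/2724) = 13499/681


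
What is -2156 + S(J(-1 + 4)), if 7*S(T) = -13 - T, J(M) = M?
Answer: -15108/7 ≈ -2158.3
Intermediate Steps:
S(T) = -13/7 - T/7 (S(T) = (-13 - T)/7 = -13/7 - T/7)
-2156 + S(J(-1 + 4)) = -2156 + (-13/7 - (-1 + 4)/7) = -2156 + (-13/7 - ⅐*3) = -2156 + (-13/7 - 3/7) = -2156 - 16/7 = -15108/7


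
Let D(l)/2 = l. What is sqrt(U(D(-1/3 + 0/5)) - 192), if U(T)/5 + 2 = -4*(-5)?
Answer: I*sqrt(102) ≈ 10.1*I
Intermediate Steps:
D(l) = 2*l
U(T) = 90 (U(T) = -10 + 5*(-4*(-5)) = -10 + 5*20 = -10 + 100 = 90)
sqrt(U(D(-1/3 + 0/5)) - 192) = sqrt(90 - 192) = sqrt(-102) = I*sqrt(102)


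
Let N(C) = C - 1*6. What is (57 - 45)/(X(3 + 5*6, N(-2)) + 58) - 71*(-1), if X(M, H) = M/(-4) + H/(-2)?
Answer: 15313/215 ≈ 71.223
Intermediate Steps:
N(C) = -6 + C (N(C) = C - 6 = -6 + C)
X(M, H) = -H/2 - M/4 (X(M, H) = M*(-¼) + H*(-½) = -M/4 - H/2 = -H/2 - M/4)
(57 - 45)/(X(3 + 5*6, N(-2)) + 58) - 71*(-1) = (57 - 45)/((-(-6 - 2)/2 - (3 + 5*6)/4) + 58) - 71*(-1) = 12/((-½*(-8) - (3 + 30)/4) + 58) + 71 = 12/((4 - ¼*33) + 58) + 71 = 12/((4 - 33/4) + 58) + 71 = 12/(-17/4 + 58) + 71 = 12/(215/4) + 71 = 12*(4/215) + 71 = 48/215 + 71 = 15313/215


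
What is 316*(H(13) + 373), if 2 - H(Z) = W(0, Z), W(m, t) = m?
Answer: 118500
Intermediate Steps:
H(Z) = 2 (H(Z) = 2 - 1*0 = 2 + 0 = 2)
316*(H(13) + 373) = 316*(2 + 373) = 316*375 = 118500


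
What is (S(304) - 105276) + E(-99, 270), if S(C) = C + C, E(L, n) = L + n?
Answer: -104497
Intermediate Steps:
S(C) = 2*C
(S(304) - 105276) + E(-99, 270) = (2*304 - 105276) + (-99 + 270) = (608 - 105276) + 171 = -104668 + 171 = -104497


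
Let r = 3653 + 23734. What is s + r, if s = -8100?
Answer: 19287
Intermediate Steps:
r = 27387
s + r = -8100 + 27387 = 19287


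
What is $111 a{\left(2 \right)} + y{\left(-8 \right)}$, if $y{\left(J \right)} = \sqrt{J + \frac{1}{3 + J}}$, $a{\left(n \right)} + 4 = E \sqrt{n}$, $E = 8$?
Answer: $-444 + 888 \sqrt{2} + \frac{i \sqrt{205}}{5} \approx 811.82 + 2.8636 i$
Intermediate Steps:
$a{\left(n \right)} = -4 + 8 \sqrt{n}$
$111 a{\left(2 \right)} + y{\left(-8 \right)} = 111 \left(-4 + 8 \sqrt{2}\right) + \sqrt{\frac{1 - 8 \left(3 - 8\right)}{3 - 8}} = \left(-444 + 888 \sqrt{2}\right) + \sqrt{\frac{1 - -40}{-5}} = \left(-444 + 888 \sqrt{2}\right) + \sqrt{- \frac{1 + 40}{5}} = \left(-444 + 888 \sqrt{2}\right) + \sqrt{\left(- \frac{1}{5}\right) 41} = \left(-444 + 888 \sqrt{2}\right) + \sqrt{- \frac{41}{5}} = \left(-444 + 888 \sqrt{2}\right) + \frac{i \sqrt{205}}{5} = -444 + 888 \sqrt{2} + \frac{i \sqrt{205}}{5}$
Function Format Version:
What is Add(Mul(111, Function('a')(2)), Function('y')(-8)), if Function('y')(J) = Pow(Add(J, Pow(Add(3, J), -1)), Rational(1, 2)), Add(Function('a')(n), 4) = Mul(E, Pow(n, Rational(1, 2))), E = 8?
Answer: Add(-444, Mul(888, Pow(2, Rational(1, 2))), Mul(Rational(1, 5), I, Pow(205, Rational(1, 2)))) ≈ Add(811.82, Mul(2.8636, I))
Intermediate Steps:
Function('a')(n) = Add(-4, Mul(8, Pow(n, Rational(1, 2))))
Add(Mul(111, Function('a')(2)), Function('y')(-8)) = Add(Mul(111, Add(-4, Mul(8, Pow(2, Rational(1, 2))))), Pow(Mul(Pow(Add(3, -8), -1), Add(1, Mul(-8, Add(3, -8)))), Rational(1, 2))) = Add(Add(-444, Mul(888, Pow(2, Rational(1, 2)))), Pow(Mul(Pow(-5, -1), Add(1, Mul(-8, -5))), Rational(1, 2))) = Add(Add(-444, Mul(888, Pow(2, Rational(1, 2)))), Pow(Mul(Rational(-1, 5), Add(1, 40)), Rational(1, 2))) = Add(Add(-444, Mul(888, Pow(2, Rational(1, 2)))), Pow(Mul(Rational(-1, 5), 41), Rational(1, 2))) = Add(Add(-444, Mul(888, Pow(2, Rational(1, 2)))), Pow(Rational(-41, 5), Rational(1, 2))) = Add(Add(-444, Mul(888, Pow(2, Rational(1, 2)))), Mul(Rational(1, 5), I, Pow(205, Rational(1, 2)))) = Add(-444, Mul(888, Pow(2, Rational(1, 2))), Mul(Rational(1, 5), I, Pow(205, Rational(1, 2))))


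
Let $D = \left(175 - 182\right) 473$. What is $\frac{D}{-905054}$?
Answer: $\frac{3311}{905054} \approx 0.0036583$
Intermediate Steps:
$D = -3311$ ($D = \left(175 - 182\right) 473 = \left(-7\right) 473 = -3311$)
$\frac{D}{-905054} = - \frac{3311}{-905054} = \left(-3311\right) \left(- \frac{1}{905054}\right) = \frac{3311}{905054}$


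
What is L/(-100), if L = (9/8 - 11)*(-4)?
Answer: -79/200 ≈ -0.39500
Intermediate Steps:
L = 79/2 (L = (9*(⅛) - 11)*(-4) = (9/8 - 11)*(-4) = -79/8*(-4) = 79/2 ≈ 39.500)
L/(-100) = (79/2)/(-100) = (79/2)*(-1/100) = -79/200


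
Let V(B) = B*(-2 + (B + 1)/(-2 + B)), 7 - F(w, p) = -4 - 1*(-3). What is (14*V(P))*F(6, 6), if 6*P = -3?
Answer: 616/5 ≈ 123.20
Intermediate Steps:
P = -½ (P = (⅙)*(-3) = -½ ≈ -0.50000)
F(w, p) = 8 (F(w, p) = 7 - (-4 - 1*(-3)) = 7 - (-4 + 3) = 7 - 1*(-1) = 7 + 1 = 8)
V(B) = B*(-2 + (1 + B)/(-2 + B))
(14*V(P))*F(6, 6) = (14*(-(5 - 1*(-½))/(2*(-2 - ½))))*8 = (14*(-(5 + ½)/(2*(-5/2))))*8 = (14*(-½*(-⅖)*11/2))*8 = (14*(11/10))*8 = (77/5)*8 = 616/5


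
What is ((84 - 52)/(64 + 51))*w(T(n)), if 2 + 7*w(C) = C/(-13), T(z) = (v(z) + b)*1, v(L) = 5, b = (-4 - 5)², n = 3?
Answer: -512/1495 ≈ -0.34247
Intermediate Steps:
b = 81 (b = (-9)² = 81)
T(z) = 86 (T(z) = (5 + 81)*1 = 86*1 = 86)
w(C) = -2/7 - C/91 (w(C) = -2/7 + (C/(-13))/7 = -2/7 + (C*(-1/13))/7 = -2/7 + (-C/13)/7 = -2/7 - C/91)
((84 - 52)/(64 + 51))*w(T(n)) = ((84 - 52)/(64 + 51))*(-2/7 - 1/91*86) = (32/115)*(-2/7 - 86/91) = (32*(1/115))*(-16/13) = (32/115)*(-16/13) = -512/1495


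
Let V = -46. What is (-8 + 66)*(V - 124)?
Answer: -9860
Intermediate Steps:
(-8 + 66)*(V - 124) = (-8 + 66)*(-46 - 124) = 58*(-170) = -9860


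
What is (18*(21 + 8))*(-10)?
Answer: -5220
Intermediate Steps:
(18*(21 + 8))*(-10) = (18*29)*(-10) = 522*(-10) = -5220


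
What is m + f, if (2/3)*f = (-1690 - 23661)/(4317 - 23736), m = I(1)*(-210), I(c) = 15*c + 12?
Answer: -73378469/12946 ≈ -5668.0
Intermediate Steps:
I(c) = 12 + 15*c
m = -5670 (m = (12 + 15*1)*(-210) = (12 + 15)*(-210) = 27*(-210) = -5670)
f = 25351/12946 (f = 3*((-1690 - 23661)/(4317 - 23736))/2 = 3*(-25351/(-19419))/2 = 3*(-25351*(-1/19419))/2 = (3/2)*(25351/19419) = 25351/12946 ≈ 1.9582)
m + f = -5670 + 25351/12946 = -73378469/12946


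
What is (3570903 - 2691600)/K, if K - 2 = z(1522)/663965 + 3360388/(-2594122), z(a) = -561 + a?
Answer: 252419491825238365/202687560047 ≈ 1.2454e+6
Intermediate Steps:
K = 608062680141/861203106865 (K = 2 + ((-561 + 1522)/663965 + 3360388/(-2594122)) = 2 + (961*(1/663965) + 3360388*(-1/2594122)) = 2 + (961/663965 - 1680194/1297061) = 2 - 1114343533589/861203106865 = 608062680141/861203106865 ≈ 0.70606)
(3570903 - 2691600)/K = (3570903 - 2691600)/(608062680141/861203106865) = 879303*(861203106865/608062680141) = 252419491825238365/202687560047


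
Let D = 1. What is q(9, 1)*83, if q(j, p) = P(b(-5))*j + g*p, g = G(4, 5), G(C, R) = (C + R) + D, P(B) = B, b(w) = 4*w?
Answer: -14110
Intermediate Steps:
G(C, R) = 1 + C + R (G(C, R) = (C + R) + 1 = 1 + C + R)
g = 10 (g = 1 + 4 + 5 = 10)
q(j, p) = -20*j + 10*p (q(j, p) = (4*(-5))*j + 10*p = -20*j + 10*p)
q(9, 1)*83 = (-20*9 + 10*1)*83 = (-180 + 10)*83 = -170*83 = -14110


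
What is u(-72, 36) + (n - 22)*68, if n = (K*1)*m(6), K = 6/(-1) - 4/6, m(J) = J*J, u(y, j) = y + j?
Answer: -17852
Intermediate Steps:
u(y, j) = j + y
m(J) = J²
K = -20/3 (K = 6*(-1) - 4*⅙ = -6 - ⅔ = -20/3 ≈ -6.6667)
n = -240 (n = -20/3*1*6² = -20/3*36 = -240)
u(-72, 36) + (n - 22)*68 = (36 - 72) + (-240 - 22)*68 = -36 - 262*68 = -36 - 17816 = -17852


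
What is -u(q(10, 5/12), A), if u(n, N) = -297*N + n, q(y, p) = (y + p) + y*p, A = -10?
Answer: -35815/12 ≈ -2984.6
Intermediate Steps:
q(y, p) = p + y + p*y (q(y, p) = (p + y) + p*y = p + y + p*y)
u(n, N) = n - 297*N
-u(q(10, 5/12), A) = -((5/12 + 10 + (5/12)*10) - 297*(-10)) = -((5*(1/12) + 10 + (5*(1/12))*10) + 2970) = -((5/12 + 10 + (5/12)*10) + 2970) = -((5/12 + 10 + 25/6) + 2970) = -(175/12 + 2970) = -1*35815/12 = -35815/12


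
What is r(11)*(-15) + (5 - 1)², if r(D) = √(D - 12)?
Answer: 16 - 15*I ≈ 16.0 - 15.0*I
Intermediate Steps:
r(D) = √(-12 + D)
r(11)*(-15) + (5 - 1)² = √(-12 + 11)*(-15) + (5 - 1)² = √(-1)*(-15) + 4² = I*(-15) + 16 = -15*I + 16 = 16 - 15*I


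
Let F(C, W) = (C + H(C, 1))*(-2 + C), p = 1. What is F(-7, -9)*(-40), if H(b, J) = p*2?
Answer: -1800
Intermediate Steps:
H(b, J) = 2 (H(b, J) = 1*2 = 2)
F(C, W) = (-2 + C)*(2 + C) (F(C, W) = (C + 2)*(-2 + C) = (2 + C)*(-2 + C) = (-2 + C)*(2 + C))
F(-7, -9)*(-40) = (-4 + (-7)²)*(-40) = (-4 + 49)*(-40) = 45*(-40) = -1800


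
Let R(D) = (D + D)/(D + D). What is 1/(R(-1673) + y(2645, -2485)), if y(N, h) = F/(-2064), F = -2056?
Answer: 258/515 ≈ 0.50097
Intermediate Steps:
y(N, h) = 257/258 (y(N, h) = -2056/(-2064) = -2056*(-1/2064) = 257/258)
R(D) = 1 (R(D) = (2*D)/((2*D)) = (2*D)*(1/(2*D)) = 1)
1/(R(-1673) + y(2645, -2485)) = 1/(1 + 257/258) = 1/(515/258) = 258/515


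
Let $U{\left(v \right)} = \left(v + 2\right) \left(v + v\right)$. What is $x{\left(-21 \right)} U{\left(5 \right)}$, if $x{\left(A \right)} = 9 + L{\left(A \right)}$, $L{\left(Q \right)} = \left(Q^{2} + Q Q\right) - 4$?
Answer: $62090$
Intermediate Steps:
$L{\left(Q \right)} = -4 + 2 Q^{2}$ ($L{\left(Q \right)} = \left(Q^{2} + Q^{2}\right) - 4 = 2 Q^{2} - 4 = -4 + 2 Q^{2}$)
$U{\left(v \right)} = 2 v \left(2 + v\right)$ ($U{\left(v \right)} = \left(2 + v\right) 2 v = 2 v \left(2 + v\right)$)
$x{\left(A \right)} = 5 + 2 A^{2}$ ($x{\left(A \right)} = 9 + \left(-4 + 2 A^{2}\right) = 5 + 2 A^{2}$)
$x{\left(-21 \right)} U{\left(5 \right)} = \left(5 + 2 \left(-21\right)^{2}\right) 2 \cdot 5 \left(2 + 5\right) = \left(5 + 2 \cdot 441\right) 2 \cdot 5 \cdot 7 = \left(5 + 882\right) 70 = 887 \cdot 70 = 62090$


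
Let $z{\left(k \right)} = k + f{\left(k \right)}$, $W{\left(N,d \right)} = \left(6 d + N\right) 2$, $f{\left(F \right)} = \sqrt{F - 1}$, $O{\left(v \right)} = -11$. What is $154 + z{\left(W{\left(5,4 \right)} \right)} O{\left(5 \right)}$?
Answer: $-484 - 11 \sqrt{57} \approx -567.05$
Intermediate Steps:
$f{\left(F \right)} = \sqrt{-1 + F}$
$W{\left(N,d \right)} = 2 N + 12 d$ ($W{\left(N,d \right)} = \left(N + 6 d\right) 2 = 2 N + 12 d$)
$z{\left(k \right)} = k + \sqrt{-1 + k}$
$154 + z{\left(W{\left(5,4 \right)} \right)} O{\left(5 \right)} = 154 + \left(\left(2 \cdot 5 + 12 \cdot 4\right) + \sqrt{-1 + \left(2 \cdot 5 + 12 \cdot 4\right)}\right) \left(-11\right) = 154 + \left(\left(10 + 48\right) + \sqrt{-1 + \left(10 + 48\right)}\right) \left(-11\right) = 154 + \left(58 + \sqrt{-1 + 58}\right) \left(-11\right) = 154 + \left(58 + \sqrt{57}\right) \left(-11\right) = 154 - \left(638 + 11 \sqrt{57}\right) = -484 - 11 \sqrt{57}$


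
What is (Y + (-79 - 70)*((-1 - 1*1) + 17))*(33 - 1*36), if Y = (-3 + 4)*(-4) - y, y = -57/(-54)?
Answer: 40321/6 ≈ 6720.2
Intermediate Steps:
y = 19/18 (y = -57*(-1/54) = 19/18 ≈ 1.0556)
Y = -91/18 (Y = (-3 + 4)*(-4) - 1*19/18 = 1*(-4) - 19/18 = -4 - 19/18 = -91/18 ≈ -5.0556)
(Y + (-79 - 70)*((-1 - 1*1) + 17))*(33 - 1*36) = (-91/18 + (-79 - 70)*((-1 - 1*1) + 17))*(33 - 1*36) = (-91/18 - 149*((-1 - 1) + 17))*(33 - 36) = (-91/18 - 149*(-2 + 17))*(-3) = (-91/18 - 149*15)*(-3) = (-91/18 - 2235)*(-3) = -40321/18*(-3) = 40321/6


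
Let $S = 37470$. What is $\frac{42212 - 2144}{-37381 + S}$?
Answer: $\frac{40068}{89} \approx 450.2$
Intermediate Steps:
$\frac{42212 - 2144}{-37381 + S} = \frac{42212 - 2144}{-37381 + 37470} = \frac{40068}{89}$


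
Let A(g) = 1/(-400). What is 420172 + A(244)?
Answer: 168068799/400 ≈ 4.2017e+5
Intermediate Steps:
A(g) = -1/400
420172 + A(244) = 420172 - 1/400 = 168068799/400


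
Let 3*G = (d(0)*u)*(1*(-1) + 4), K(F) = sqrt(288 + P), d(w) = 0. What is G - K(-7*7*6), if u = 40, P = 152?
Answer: -2*sqrt(110) ≈ -20.976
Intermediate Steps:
K(F) = 2*sqrt(110) (K(F) = sqrt(288 + 152) = sqrt(440) = 2*sqrt(110))
G = 0 (G = ((0*40)*(1*(-1) + 4))/3 = (0*(-1 + 4))/3 = (0*3)/3 = (1/3)*0 = 0)
G - K(-7*7*6) = 0 - 2*sqrt(110) = -2*sqrt(110)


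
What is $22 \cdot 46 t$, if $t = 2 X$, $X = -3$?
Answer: $-6072$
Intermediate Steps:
$t = -6$ ($t = 2 \left(-3\right) = -6$)
$22 \cdot 46 t = 22 \cdot 46 \left(-6\right) = 1012 \left(-6\right) = -6072$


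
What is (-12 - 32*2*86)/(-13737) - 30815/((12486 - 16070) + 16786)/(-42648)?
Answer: 1035381951997/2578155104784 ≈ 0.40160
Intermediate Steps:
(-12 - 32*2*86)/(-13737) - 30815/((12486 - 16070) + 16786)/(-42648) = (-12 - 64*86)*(-1/13737) - 30815/(-3584 + 16786)*(-1/42648) = (-12 - 5504)*(-1/13737) - 30815/13202*(-1/42648) = -5516*(-1/13737) - 30815*1/13202*(-1/42648) = 5516/13737 - 30815/13202*(-1/42648) = 5516/13737 + 30815/563038896 = 1035381951997/2578155104784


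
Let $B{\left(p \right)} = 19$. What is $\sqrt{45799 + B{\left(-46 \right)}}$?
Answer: $\sqrt{45818} \approx 214.05$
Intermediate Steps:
$\sqrt{45799 + B{\left(-46 \right)}} = \sqrt{45799 + 19} = \sqrt{45818}$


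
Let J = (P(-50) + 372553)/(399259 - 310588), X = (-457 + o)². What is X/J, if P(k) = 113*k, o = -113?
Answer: 1067007700/13589 ≈ 78520.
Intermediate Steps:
X = 324900 (X = (-457 - 113)² = (-570)² = 324900)
J = 122301/29557 (J = (113*(-50) + 372553)/(399259 - 310588) = (-5650 + 372553)/88671 = 366903*(1/88671) = 122301/29557 ≈ 4.1378)
X/J = 324900/(122301/29557) = 324900*(29557/122301) = 1067007700/13589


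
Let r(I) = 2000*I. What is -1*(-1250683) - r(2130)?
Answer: -3009317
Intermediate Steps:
-1*(-1250683) - r(2130) = -1*(-1250683) - 2000*2130 = 1250683 - 1*4260000 = 1250683 - 4260000 = -3009317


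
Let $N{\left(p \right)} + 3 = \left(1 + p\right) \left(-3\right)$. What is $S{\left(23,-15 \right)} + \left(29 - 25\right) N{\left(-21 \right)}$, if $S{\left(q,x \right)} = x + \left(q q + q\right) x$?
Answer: $-8067$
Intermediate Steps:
$N{\left(p \right)} = -6 - 3 p$ ($N{\left(p \right)} = -3 + \left(1 + p\right) \left(-3\right) = -3 - \left(3 + 3 p\right) = -6 - 3 p$)
$S{\left(q,x \right)} = x + x \left(q + q^{2}\right)$ ($S{\left(q,x \right)} = x + \left(q^{2} + q\right) x = x + \left(q + q^{2}\right) x = x + x \left(q + q^{2}\right)$)
$S{\left(23,-15 \right)} + \left(29 - 25\right) N{\left(-21 \right)} = - 15 \left(1 + 23 + 23^{2}\right) + \left(29 - 25\right) \left(-6 - -63\right) = - 15 \left(1 + 23 + 529\right) + 4 \left(-6 + 63\right) = \left(-15\right) 553 + 4 \cdot 57 = -8295 + 228 = -8067$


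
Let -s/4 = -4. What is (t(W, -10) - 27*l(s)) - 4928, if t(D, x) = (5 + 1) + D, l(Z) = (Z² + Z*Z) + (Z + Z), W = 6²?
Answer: -19574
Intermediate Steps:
s = 16 (s = -4*(-4) = 16)
W = 36
l(Z) = 2*Z + 2*Z² (l(Z) = (Z² + Z²) + 2*Z = 2*Z² + 2*Z = 2*Z + 2*Z²)
t(D, x) = 6 + D
(t(W, -10) - 27*l(s)) - 4928 = ((6 + 36) - 54*16*(1 + 16)) - 4928 = (42 - 54*16*17) - 4928 = (42 - 27*544) - 4928 = (42 - 14688) - 4928 = -14646 - 4928 = -19574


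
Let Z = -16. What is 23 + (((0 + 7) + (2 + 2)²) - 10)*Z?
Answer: -185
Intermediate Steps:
23 + (((0 + 7) + (2 + 2)²) - 10)*Z = 23 + (((0 + 7) + (2 + 2)²) - 10)*(-16) = 23 + ((7 + 4²) - 10)*(-16) = 23 + ((7 + 16) - 10)*(-16) = 23 + (23 - 10)*(-16) = 23 + 13*(-16) = 23 - 208 = -185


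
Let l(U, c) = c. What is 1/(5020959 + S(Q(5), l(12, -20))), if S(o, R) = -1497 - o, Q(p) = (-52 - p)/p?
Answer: 5/25097367 ≈ 1.9922e-7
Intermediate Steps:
Q(p) = (-52 - p)/p
1/(5020959 + S(Q(5), l(12, -20))) = 1/(5020959 + (-1497 - (-52 - 1*5)/5)) = 1/(5020959 + (-1497 - (-52 - 5)/5)) = 1/(5020959 + (-1497 - (-57)/5)) = 1/(5020959 + (-1497 - 1*(-57/5))) = 1/(5020959 + (-1497 + 57/5)) = 1/(5020959 - 7428/5) = 1/(25097367/5) = 5/25097367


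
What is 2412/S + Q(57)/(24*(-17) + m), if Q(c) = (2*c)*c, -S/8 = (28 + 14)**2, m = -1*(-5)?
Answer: -2574217/157976 ≈ -16.295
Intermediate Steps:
m = 5
S = -14112 (S = -8*(28 + 14)**2 = -8*42**2 = -8*1764 = -14112)
Q(c) = 2*c**2
2412/S + Q(57)/(24*(-17) + m) = 2412/(-14112) + (2*57**2)/(24*(-17) + 5) = 2412*(-1/14112) + (2*3249)/(-408 + 5) = -67/392 + 6498/(-403) = -67/392 + 6498*(-1/403) = -67/392 - 6498/403 = -2574217/157976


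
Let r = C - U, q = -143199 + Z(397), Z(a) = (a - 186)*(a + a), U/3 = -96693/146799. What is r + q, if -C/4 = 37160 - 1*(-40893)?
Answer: -4695529516/16311 ≈ -2.8788e+5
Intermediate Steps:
U = -32231/16311 (U = 3*(-96693/146799) = 3*(-96693*1/146799) = 3*(-32231/48933) = -32231/16311 ≈ -1.9760)
Z(a) = 2*a*(-186 + a) (Z(a) = (-186 + a)*(2*a) = 2*a*(-186 + a))
C = -312212 (C = -4*(37160 - 1*(-40893)) = -4*(37160 + 40893) = -4*78053 = -312212)
q = 24335 (q = -143199 + 2*397*(-186 + 397) = -143199 + 2*397*211 = -143199 + 167534 = 24335)
r = -5092457701/16311 (r = -312212 - 1*(-32231/16311) = -312212 + 32231/16311 = -5092457701/16311 ≈ -3.1221e+5)
r + q = -5092457701/16311 + 24335 = -4695529516/16311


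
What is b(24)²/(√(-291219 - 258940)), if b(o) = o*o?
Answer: -331776*I*√550159/550159 ≈ -447.3*I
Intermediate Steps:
b(o) = o²
b(24)²/(√(-291219 - 258940)) = (24²)²/(√(-291219 - 258940)) = 576²/(√(-550159)) = 331776/((I*√550159)) = 331776*(-I*√550159/550159) = -331776*I*√550159/550159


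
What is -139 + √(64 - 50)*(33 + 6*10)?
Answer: -139 + 93*√14 ≈ 208.97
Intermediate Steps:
-139 + √(64 - 50)*(33 + 6*10) = -139 + √14*(33 + 60) = -139 + √14*93 = -139 + 93*√14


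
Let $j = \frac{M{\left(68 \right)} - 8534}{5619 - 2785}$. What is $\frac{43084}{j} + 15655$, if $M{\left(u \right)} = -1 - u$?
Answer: $\frac{12579909}{8603} \approx 1462.3$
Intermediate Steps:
$j = - \frac{8603}{2834}$ ($j = \frac{\left(-1 - 68\right) - 8534}{5619 - 2785} = \frac{\left(-1 - 68\right) - 8534}{2834} = \left(-69 - 8534\right) \frac{1}{2834} = \left(-8603\right) \frac{1}{2834} = - \frac{8603}{2834} \approx -3.0356$)
$\frac{43084}{j} + 15655 = \frac{43084}{- \frac{8603}{2834}} + 15655 = 43084 \left(- \frac{2834}{8603}\right) + 15655 = - \frac{122100056}{8603} + 15655 = \frac{12579909}{8603}$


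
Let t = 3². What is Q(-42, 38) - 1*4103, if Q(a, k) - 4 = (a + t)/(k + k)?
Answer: -311557/76 ≈ -4099.4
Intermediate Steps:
t = 9
Q(a, k) = 4 + (9 + a)/(2*k) (Q(a, k) = 4 + (a + 9)/(k + k) = 4 + (9 + a)/((2*k)) = 4 + (9 + a)*(1/(2*k)) = 4 + (9 + a)/(2*k))
Q(-42, 38) - 1*4103 = (½)*(9 - 42 + 8*38)/38 - 1*4103 = (½)*(1/38)*(9 - 42 + 304) - 4103 = (½)*(1/38)*271 - 4103 = 271/76 - 4103 = -311557/76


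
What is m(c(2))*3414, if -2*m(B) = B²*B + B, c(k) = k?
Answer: -17070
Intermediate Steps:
m(B) = -B/2 - B³/2 (m(B) = -(B²*B + B)/2 = -(B³ + B)/2 = -(B + B³)/2 = -B/2 - B³/2)
m(c(2))*3414 = -½*2*(1 + 2²)*3414 = -½*2*(1 + 4)*3414 = -½*2*5*3414 = -5*3414 = -17070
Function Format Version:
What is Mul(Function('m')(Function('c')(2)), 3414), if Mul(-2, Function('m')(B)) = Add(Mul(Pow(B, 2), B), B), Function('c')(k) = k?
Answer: -17070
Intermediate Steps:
Function('m')(B) = Add(Mul(Rational(-1, 2), B), Mul(Rational(-1, 2), Pow(B, 3))) (Function('m')(B) = Mul(Rational(-1, 2), Add(Mul(Pow(B, 2), B), B)) = Mul(Rational(-1, 2), Add(Pow(B, 3), B)) = Mul(Rational(-1, 2), Add(B, Pow(B, 3))) = Add(Mul(Rational(-1, 2), B), Mul(Rational(-1, 2), Pow(B, 3))))
Mul(Function('m')(Function('c')(2)), 3414) = Mul(Mul(Rational(-1, 2), 2, Add(1, Pow(2, 2))), 3414) = Mul(Mul(Rational(-1, 2), 2, Add(1, 4)), 3414) = Mul(Mul(Rational(-1, 2), 2, 5), 3414) = Mul(-5, 3414) = -17070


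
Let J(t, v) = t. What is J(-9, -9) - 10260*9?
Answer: -92349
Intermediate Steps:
J(-9, -9) - 10260*9 = -9 - 10260*9 = -9 - 228*405 = -9 - 92340 = -92349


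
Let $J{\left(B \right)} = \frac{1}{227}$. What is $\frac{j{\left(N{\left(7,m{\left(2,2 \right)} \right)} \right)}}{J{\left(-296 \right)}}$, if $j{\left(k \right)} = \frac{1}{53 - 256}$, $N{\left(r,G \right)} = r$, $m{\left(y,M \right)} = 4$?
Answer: $- \frac{227}{203} \approx -1.1182$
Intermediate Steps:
$j{\left(k \right)} = - \frac{1}{203}$ ($j{\left(k \right)} = \frac{1}{-203} = - \frac{1}{203}$)
$J{\left(B \right)} = \frac{1}{227}$
$\frac{j{\left(N{\left(7,m{\left(2,2 \right)} \right)} \right)}}{J{\left(-296 \right)}} = - \frac{\frac{1}{\frac{1}{227}}}{203} = \left(- \frac{1}{203}\right) 227 = - \frac{227}{203}$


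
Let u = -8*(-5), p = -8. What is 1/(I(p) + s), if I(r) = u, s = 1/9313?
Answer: 9313/372521 ≈ 0.025000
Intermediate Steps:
s = 1/9313 ≈ 0.00010738
u = 40
I(r) = 40
1/(I(p) + s) = 1/(40 + 1/9313) = 1/(372521/9313) = 9313/372521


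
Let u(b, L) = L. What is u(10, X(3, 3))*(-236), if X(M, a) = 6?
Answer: -1416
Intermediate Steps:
u(10, X(3, 3))*(-236) = 6*(-236) = -1416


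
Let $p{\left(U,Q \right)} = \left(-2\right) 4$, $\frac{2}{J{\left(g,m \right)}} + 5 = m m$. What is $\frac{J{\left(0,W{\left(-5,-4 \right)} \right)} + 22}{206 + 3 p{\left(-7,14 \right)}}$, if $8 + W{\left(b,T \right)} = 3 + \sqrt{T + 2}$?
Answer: $\frac{110 \sqrt{2} + 199 i}{182 \left(5 \sqrt{2} + 9 i\right)} \approx 0.12126 + 0.00029658 i$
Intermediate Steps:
$W{\left(b,T \right)} = -5 + \sqrt{2 + T}$ ($W{\left(b,T \right)} = -8 + \left(3 + \sqrt{T + 2}\right) = -8 + \left(3 + \sqrt{2 + T}\right) = -5 + \sqrt{2 + T}$)
$J{\left(g,m \right)} = \frac{2}{-5 + m^{2}}$ ($J{\left(g,m \right)} = \frac{2}{-5 + m m} = \frac{2}{-5 + m^{2}}$)
$p{\left(U,Q \right)} = -8$
$\frac{J{\left(0,W{\left(-5,-4 \right)} \right)} + 22}{206 + 3 p{\left(-7,14 \right)}} = \frac{\frac{2}{-5 + \left(-5 + \sqrt{2 - 4}\right)^{2}} + 22}{206 + 3 \left(-8\right)} = \frac{\frac{2}{-5 + \left(-5 + \sqrt{-2}\right)^{2}} + 22}{206 - 24} = \frac{\frac{2}{-5 + \left(-5 + i \sqrt{2}\right)^{2}} + 22}{182} = \left(22 + \frac{2}{-5 + \left(-5 + i \sqrt{2}\right)^{2}}\right) \frac{1}{182} = \frac{11}{91} + \frac{1}{91 \left(-5 + \left(-5 + i \sqrt{2}\right)^{2}\right)}$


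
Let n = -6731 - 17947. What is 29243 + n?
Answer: 4565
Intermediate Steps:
n = -24678
29243 + n = 29243 - 24678 = 4565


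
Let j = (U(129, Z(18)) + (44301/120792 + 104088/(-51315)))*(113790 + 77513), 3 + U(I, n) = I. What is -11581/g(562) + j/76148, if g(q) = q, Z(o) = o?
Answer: 614237478764656199/2105265032240480 ≈ 291.76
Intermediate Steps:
U(I, n) = -3 + I
j = 2340285314295119/98387960 (j = ((-3 + 129) + (44301/120792 + 104088/(-51315)))*(113790 + 77513) = (126 + (44301*(1/120792) + 104088*(-1/51315)))*191303 = (126 + (14767/40264 - 34696/17105))*191303 = (126 - 1144410209/688715720)*191303 = (85633770511/688715720)*191303 = 2340285314295119/98387960 ≈ 2.3786e+7)
-11581/g(562) + j/76148 = -11581/562 + (2340285314295119/98387960)/76148 = -11581*1/562 + (2340285314295119/98387960)*(1/76148) = -11581/562 + 2340285314295119/7492046378080 = 614237478764656199/2105265032240480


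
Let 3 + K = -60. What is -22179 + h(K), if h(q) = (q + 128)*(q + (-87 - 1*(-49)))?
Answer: -28744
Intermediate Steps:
K = -63 (K = -3 - 60 = -63)
h(q) = (-38 + q)*(128 + q) (h(q) = (128 + q)*(q + (-87 + 49)) = (128 + q)*(q - 38) = (128 + q)*(-38 + q) = (-38 + q)*(128 + q))
-22179 + h(K) = -22179 + (-4864 + (-63)**2 + 90*(-63)) = -22179 + (-4864 + 3969 - 5670) = -22179 - 6565 = -28744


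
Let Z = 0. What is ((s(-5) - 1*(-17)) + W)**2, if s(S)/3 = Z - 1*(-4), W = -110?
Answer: 6561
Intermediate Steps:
s(S) = 12 (s(S) = 3*(0 - 1*(-4)) = 3*(0 + 4) = 3*4 = 12)
((s(-5) - 1*(-17)) + W)**2 = ((12 - 1*(-17)) - 110)**2 = ((12 + 17) - 110)**2 = (29 - 110)**2 = (-81)**2 = 6561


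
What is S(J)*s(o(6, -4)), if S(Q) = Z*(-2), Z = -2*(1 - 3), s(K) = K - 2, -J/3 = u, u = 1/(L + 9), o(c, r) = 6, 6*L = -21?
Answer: -32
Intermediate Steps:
L = -7/2 (L = (⅙)*(-21) = -7/2 ≈ -3.5000)
u = 2/11 (u = 1/(-7/2 + 9) = 1/(11/2) = 2/11 ≈ 0.18182)
J = -6/11 (J = -3*2/11 = -6/11 ≈ -0.54545)
s(K) = -2 + K
Z = 4 (Z = -2*(-2) = 4)
S(Q) = -8 (S(Q) = 4*(-2) = -8)
S(J)*s(o(6, -4)) = -8*(-2 + 6) = -8*4 = -32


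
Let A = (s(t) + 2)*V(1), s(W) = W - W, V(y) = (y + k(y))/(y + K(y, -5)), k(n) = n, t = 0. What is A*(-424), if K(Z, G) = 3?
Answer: -424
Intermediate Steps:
V(y) = 2*y/(3 + y) (V(y) = (y + y)/(y + 3) = (2*y)/(3 + y) = 2*y/(3 + y))
s(W) = 0
A = 1 (A = (0 + 2)*(2*1/(3 + 1)) = 2*(2*1/4) = 2*(2*1*(¼)) = 2*(½) = 1)
A*(-424) = 1*(-424) = -424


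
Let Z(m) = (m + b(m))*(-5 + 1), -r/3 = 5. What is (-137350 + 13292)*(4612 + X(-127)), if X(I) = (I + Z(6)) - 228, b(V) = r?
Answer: -532580994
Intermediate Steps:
r = -15 (r = -3*5 = -15)
b(V) = -15
Z(m) = 60 - 4*m (Z(m) = (m - 15)*(-5 + 1) = (-15 + m)*(-4) = 60 - 4*m)
X(I) = -192 + I (X(I) = (I + (60 - 4*6)) - 228 = (I + (60 - 24)) - 228 = (I + 36) - 228 = (36 + I) - 228 = -192 + I)
(-137350 + 13292)*(4612 + X(-127)) = (-137350 + 13292)*(4612 + (-192 - 127)) = -124058*(4612 - 319) = -124058*4293 = -532580994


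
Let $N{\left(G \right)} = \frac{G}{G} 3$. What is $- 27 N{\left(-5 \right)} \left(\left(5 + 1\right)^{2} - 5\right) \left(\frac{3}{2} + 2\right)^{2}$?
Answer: $- \frac{123039}{4} \approx -30760.0$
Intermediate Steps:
$N{\left(G \right)} = 3$ ($N{\left(G \right)} = 1 \cdot 3 = 3$)
$- 27 N{\left(-5 \right)} \left(\left(5 + 1\right)^{2} - 5\right) \left(\frac{3}{2} + 2\right)^{2} = \left(-27\right) 3 \left(\left(5 + 1\right)^{2} - 5\right) \left(\frac{3}{2} + 2\right)^{2} = - 81 \left(6^{2} - 5\right) \left(3 \cdot \frac{1}{2} + 2\right)^{2} = - 81 \left(36 - 5\right) \left(\frac{3}{2} + 2\right)^{2} = - 81 \cdot 31 \left(\frac{7}{2}\right)^{2} = - 81 \cdot 31 \cdot \frac{49}{4} = \left(-81\right) \frac{1519}{4} = - \frac{123039}{4}$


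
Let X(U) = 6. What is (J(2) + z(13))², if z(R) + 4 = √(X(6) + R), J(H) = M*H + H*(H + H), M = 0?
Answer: (4 + √19)² ≈ 69.871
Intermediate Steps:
J(H) = 2*H² (J(H) = 0*H + H*(H + H) = 0 + H*(2*H) = 0 + 2*H² = 2*H²)
z(R) = -4 + √(6 + R)
(J(2) + z(13))² = (2*2² + (-4 + √(6 + 13)))² = (2*4 + (-4 + √19))² = (8 + (-4 + √19))² = (4 + √19)²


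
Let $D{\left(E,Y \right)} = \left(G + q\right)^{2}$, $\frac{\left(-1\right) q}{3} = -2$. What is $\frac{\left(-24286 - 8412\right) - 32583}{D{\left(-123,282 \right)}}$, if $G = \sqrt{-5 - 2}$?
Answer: $- \frac{65281}{\left(6 + i \sqrt{7}\right)^{2}} \approx -1023.9 + 1120.9 i$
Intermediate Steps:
$q = 6$ ($q = \left(-3\right) \left(-2\right) = 6$)
$G = i \sqrt{7}$ ($G = \sqrt{-7} = i \sqrt{7} \approx 2.6458 i$)
$D{\left(E,Y \right)} = \left(6 + i \sqrt{7}\right)^{2}$ ($D{\left(E,Y \right)} = \left(i \sqrt{7} + 6\right)^{2} = \left(6 + i \sqrt{7}\right)^{2}$)
$\frac{\left(-24286 - 8412\right) - 32583}{D{\left(-123,282 \right)}} = \frac{\left(-24286 - 8412\right) - 32583}{\left(6 + i \sqrt{7}\right)^{2}} = \frac{-32698 - 32583}{\left(6 + i \sqrt{7}\right)^{2}} = - \frac{65281}{\left(6 + i \sqrt{7}\right)^{2}}$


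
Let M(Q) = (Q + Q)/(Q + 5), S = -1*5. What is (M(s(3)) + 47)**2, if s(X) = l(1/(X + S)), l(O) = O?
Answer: 177241/81 ≈ 2188.2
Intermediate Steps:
S = -5
s(X) = 1/(-5 + X) (s(X) = 1/(X - 5) = 1/(-5 + X))
M(Q) = 2*Q/(5 + Q) (M(Q) = (2*Q)/(5 + Q) = 2*Q/(5 + Q))
(M(s(3)) + 47)**2 = (2/((-5 + 3)*(5 + 1/(-5 + 3))) + 47)**2 = (2/(-2*(5 + 1/(-2))) + 47)**2 = (2*(-1/2)/(5 - 1/2) + 47)**2 = (2*(-1/2)/(9/2) + 47)**2 = (2*(-1/2)*(2/9) + 47)**2 = (-2/9 + 47)**2 = (421/9)**2 = 177241/81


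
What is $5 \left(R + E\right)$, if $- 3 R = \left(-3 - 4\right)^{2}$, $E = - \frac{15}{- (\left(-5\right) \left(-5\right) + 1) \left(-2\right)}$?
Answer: $- \frac{12965}{156} \approx -83.109$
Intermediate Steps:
$E = - \frac{15}{52}$ ($E = - \frac{15}{- (25 + 1) \left(-2\right)} = - \frac{15}{\left(-1\right) 26 \left(-2\right)} = - \frac{15}{\left(-26\right) \left(-2\right)} = - \frac{15}{52} \approx -0.28846$)
$R = - \frac{49}{3}$ ($R = - \frac{\left(-3 - 4\right)^{2}}{3} = - \frac{\left(-7\right)^{2}}{3} = \left(- \frac{1}{3}\right) 49 = - \frac{49}{3} \approx -16.333$)
$5 \left(R + E\right) = 5 \left(- \frac{49}{3} - \frac{15}{52}\right) = 5 \left(- \frac{2593}{156}\right) = - \frac{12965}{156}$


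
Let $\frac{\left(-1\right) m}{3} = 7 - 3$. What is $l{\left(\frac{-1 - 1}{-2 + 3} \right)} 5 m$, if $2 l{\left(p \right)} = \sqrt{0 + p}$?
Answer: $- 30 i \sqrt{2} \approx - 42.426 i$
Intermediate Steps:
$m = -12$ ($m = - 3 \left(7 - 3\right) = \left(-3\right) 4 = -12$)
$l{\left(p \right)} = \frac{\sqrt{p}}{2}$ ($l{\left(p \right)} = \frac{\sqrt{0 + p}}{2} = \frac{\sqrt{p}}{2}$)
$l{\left(\frac{-1 - 1}{-2 + 3} \right)} 5 m = \frac{\sqrt{\frac{-1 - 1}{-2 + 3}}}{2} \cdot 5 \left(-12\right) = \frac{\sqrt{- \frac{2}{1}}}{2} \cdot 5 \left(-12\right) = \frac{\sqrt{\left(-2\right) 1}}{2} \cdot 5 \left(-12\right) = \frac{\sqrt{-2}}{2} \cdot 5 \left(-12\right) = \frac{i \sqrt{2}}{2} \cdot 5 \left(-12\right) = \frac{5 i \sqrt{2}}{2} \left(-12\right) = - 30 i \sqrt{2}$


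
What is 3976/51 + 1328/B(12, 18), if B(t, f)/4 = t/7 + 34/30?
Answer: 2966684/15249 ≈ 194.55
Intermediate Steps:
B(t, f) = 68/15 + 4*t/7 (B(t, f) = 4*(t/7 + 34/30) = 4*(t*(⅐) + 34*(1/30)) = 4*(t/7 + 17/15) = 4*(17/15 + t/7) = 68/15 + 4*t/7)
3976/51 + 1328/B(12, 18) = 3976/51 + 1328/(68/15 + (4/7)*12) = 3976*(1/51) + 1328/(68/15 + 48/7) = 3976/51 + 1328/(1196/105) = 3976/51 + 1328*(105/1196) = 3976/51 + 34860/299 = 2966684/15249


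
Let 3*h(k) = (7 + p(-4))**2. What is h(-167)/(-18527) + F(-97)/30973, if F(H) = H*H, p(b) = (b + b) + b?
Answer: 522187304/1721510313 ≈ 0.30333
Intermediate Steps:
p(b) = 3*b (p(b) = 2*b + b = 3*b)
h(k) = 25/3 (h(k) = (7 + 3*(-4))**2/3 = (7 - 12)**2/3 = (1/3)*(-5)**2 = (1/3)*25 = 25/3)
F(H) = H**2
h(-167)/(-18527) + F(-97)/30973 = (25/3)/(-18527) + (-97)**2/30973 = (25/3)*(-1/18527) + 9409*(1/30973) = -25/55581 + 9409/30973 = 522187304/1721510313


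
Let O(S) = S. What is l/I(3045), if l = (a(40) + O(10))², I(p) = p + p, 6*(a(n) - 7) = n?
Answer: 5041/54810 ≈ 0.091972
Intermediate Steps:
a(n) = 7 + n/6
I(p) = 2*p
l = 5041/9 (l = ((7 + (⅙)*40) + 10)² = ((7 + 20/3) + 10)² = (41/3 + 10)² = (71/3)² = 5041/9 ≈ 560.11)
l/I(3045) = 5041/(9*((2*3045))) = (5041/9)/6090 = (5041/9)*(1/6090) = 5041/54810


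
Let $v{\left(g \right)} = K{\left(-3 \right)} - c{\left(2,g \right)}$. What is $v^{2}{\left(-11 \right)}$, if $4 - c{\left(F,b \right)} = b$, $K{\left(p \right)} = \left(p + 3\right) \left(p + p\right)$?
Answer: $225$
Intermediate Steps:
$K{\left(p \right)} = 2 p \left(3 + p\right)$ ($K{\left(p \right)} = \left(3 + p\right) 2 p = 2 p \left(3 + p\right)$)
$c{\left(F,b \right)} = 4 - b$
$v{\left(g \right)} = -4 + g$ ($v{\left(g \right)} = 2 \left(-3\right) \left(3 - 3\right) - \left(4 - g\right) = 2 \left(-3\right) 0 + \left(-4 + g\right) = 0 + \left(-4 + g\right) = -4 + g$)
$v^{2}{\left(-11 \right)} = \left(-4 - 11\right)^{2} = \left(-15\right)^{2} = 225$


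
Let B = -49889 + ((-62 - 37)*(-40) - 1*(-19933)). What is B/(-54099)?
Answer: 25996/54099 ≈ 0.48053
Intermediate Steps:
B = -25996 (B = -49889 + (-99*(-40) + 19933) = -49889 + (3960 + 19933) = -49889 + 23893 = -25996)
B/(-54099) = -25996/(-54099) = -25996*(-1/54099) = 25996/54099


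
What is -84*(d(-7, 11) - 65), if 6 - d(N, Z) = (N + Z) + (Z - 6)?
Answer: 5712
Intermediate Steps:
d(N, Z) = 12 - N - 2*Z (d(N, Z) = 6 - ((N + Z) + (Z - 6)) = 6 - ((N + Z) + (-6 + Z)) = 6 - (-6 + N + 2*Z) = 6 + (6 - N - 2*Z) = 12 - N - 2*Z)
-84*(d(-7, 11) - 65) = -84*((12 - 1*(-7) - 2*11) - 65) = -84*((12 + 7 - 22) - 65) = -84*(-3 - 65) = -84*(-68) = 5712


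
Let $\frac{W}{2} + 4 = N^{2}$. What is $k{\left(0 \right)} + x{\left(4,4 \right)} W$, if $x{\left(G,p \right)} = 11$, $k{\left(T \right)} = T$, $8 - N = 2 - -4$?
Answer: $0$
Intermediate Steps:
$N = 2$ ($N = 8 - \left(2 - -4\right) = 8 - \left(2 + 4\right) = 8 - 6 = 2$)
$W = 0$ ($W = -8 + 2 \cdot 2^{2} = -8 + 2 \cdot 4 = -8 + 8 = 0$)
$k{\left(0 \right)} + x{\left(4,4 \right)} W = 0 + 11 \cdot 0 = 0 + 0 = 0$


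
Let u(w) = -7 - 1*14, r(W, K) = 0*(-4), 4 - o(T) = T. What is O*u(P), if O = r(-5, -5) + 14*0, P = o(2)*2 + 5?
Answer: 0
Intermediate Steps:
o(T) = 4 - T
r(W, K) = 0
P = 9 (P = (4 - 1*2)*2 + 5 = (4 - 2)*2 + 5 = 2*2 + 5 = 4 + 5 = 9)
u(w) = -21 (u(w) = -7 - 14 = -21)
O = 0 (O = 0 + 14*0 = 0 + 0 = 0)
O*u(P) = 0*(-21) = 0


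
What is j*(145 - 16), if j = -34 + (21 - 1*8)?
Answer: -2709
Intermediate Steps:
j = -21 (j = -34 + (21 - 8) = -34 + 13 = -21)
j*(145 - 16) = -21*(145 - 16) = -21*129 = -2709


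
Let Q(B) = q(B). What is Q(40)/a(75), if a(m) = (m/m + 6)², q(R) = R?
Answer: 40/49 ≈ 0.81633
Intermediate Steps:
Q(B) = B
a(m) = 49 (a(m) = (1 + 6)² = 7² = 49)
Q(40)/a(75) = 40/49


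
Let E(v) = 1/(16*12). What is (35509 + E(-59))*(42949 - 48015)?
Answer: -17269307557/96 ≈ -1.7989e+8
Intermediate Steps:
E(v) = 1/192
(35509 + E(-59))*(42949 - 48015) = (35509 + 1/192)*(42949 - 48015) = (6817729/192)*(-5066) = -17269307557/96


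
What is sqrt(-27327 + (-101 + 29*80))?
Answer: 2*I*sqrt(6277) ≈ 158.46*I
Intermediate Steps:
sqrt(-27327 + (-101 + 29*80)) = sqrt(-27327 + (-101 + 2320)) = sqrt(-27327 + 2219) = sqrt(-25108) = 2*I*sqrt(6277)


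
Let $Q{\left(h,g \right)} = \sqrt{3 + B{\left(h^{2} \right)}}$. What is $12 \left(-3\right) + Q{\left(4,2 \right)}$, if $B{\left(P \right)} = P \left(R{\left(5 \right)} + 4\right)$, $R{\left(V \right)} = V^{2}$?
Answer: $-36 + \sqrt{467} \approx -14.39$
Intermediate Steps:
$B{\left(P \right)} = 29 P$ ($B{\left(P \right)} = P \left(5^{2} + 4\right) = P \left(25 + 4\right) = P 29 = 29 P$)
$Q{\left(h,g \right)} = \sqrt{3 + 29 h^{2}}$
$12 \left(-3\right) + Q{\left(4,2 \right)} = 12 \left(-3\right) + \sqrt{3 + 29 \cdot 4^{2}} = -36 + \sqrt{3 + 29 \cdot 16} = -36 + \sqrt{3 + 464} = -36 + \sqrt{467}$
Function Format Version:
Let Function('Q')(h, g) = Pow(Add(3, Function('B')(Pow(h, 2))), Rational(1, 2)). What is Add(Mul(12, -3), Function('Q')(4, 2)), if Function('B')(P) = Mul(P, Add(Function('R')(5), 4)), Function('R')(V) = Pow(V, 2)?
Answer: Add(-36, Pow(467, Rational(1, 2))) ≈ -14.390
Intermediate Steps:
Function('B')(P) = Mul(29, P) (Function('B')(P) = Mul(P, Add(Pow(5, 2), 4)) = Mul(P, Add(25, 4)) = Mul(P, 29) = Mul(29, P))
Function('Q')(h, g) = Pow(Add(3, Mul(29, Pow(h, 2))), Rational(1, 2))
Add(Mul(12, -3), Function('Q')(4, 2)) = Add(Mul(12, -3), Pow(Add(3, Mul(29, Pow(4, 2))), Rational(1, 2))) = Add(-36, Pow(Add(3, Mul(29, 16)), Rational(1, 2))) = Add(-36, Pow(Add(3, 464), Rational(1, 2))) = Add(-36, Pow(467, Rational(1, 2)))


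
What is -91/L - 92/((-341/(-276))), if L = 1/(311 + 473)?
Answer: -24353696/341 ≈ -71419.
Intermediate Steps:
L = 1/784 ≈ 0.0012755
-91/L - 92/((-341/(-276))) = -91/1/784 - 92/((-341/(-276))) = -91*784 - 92/((-341*(-1/276))) = -71344 - 92/341/276 = -71344 - 92*276/341 = -71344 - 25392/341 = -24353696/341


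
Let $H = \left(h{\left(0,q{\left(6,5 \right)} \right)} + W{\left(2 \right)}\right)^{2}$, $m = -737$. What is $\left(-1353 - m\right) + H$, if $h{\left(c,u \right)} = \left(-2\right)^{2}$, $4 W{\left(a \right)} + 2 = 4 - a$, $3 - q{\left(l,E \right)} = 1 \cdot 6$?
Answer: $-600$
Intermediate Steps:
$q{\left(l,E \right)} = -3$ ($q{\left(l,E \right)} = 3 - 1 \cdot 6 = 3 - 6 = -3$)
$W{\left(a \right)} = \frac{1}{2} - \frac{a}{4}$ ($W{\left(a \right)} = - \frac{1}{2} + \frac{4 - a}{4} = - \frac{1}{2} - \left(-1 + \frac{a}{4}\right) = \frac{1}{2} - \frac{a}{4}$)
$h{\left(c,u \right)} = 4$
$H = 16$ ($H = \left(4 + \left(\frac{1}{2} - \frac{1}{2}\right)\right)^{2} = \left(4 + 0\right)^{2} = 4^{2} = 16$)
$\left(-1353 - m\right) + H = \left(-1353 - -737\right) + 16 = \left(-1353 + 737\right) + 16 = -616 + 16 = -600$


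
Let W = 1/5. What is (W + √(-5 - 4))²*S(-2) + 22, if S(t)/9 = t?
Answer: 4582/25 - 108*I/5 ≈ 183.28 - 21.6*I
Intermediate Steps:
W = ⅕ ≈ 0.20000
S(t) = 9*t
(W + √(-5 - 4))²*S(-2) + 22 = (⅕ + √(-5 - 4))²*(9*(-2)) + 22 = (⅕ + √(-9))²*(-18) + 22 = (⅕ + 3*I)²*(-18) + 22 = -18*(⅕ + 3*I)² + 22 = 22 - 18*(⅕ + 3*I)²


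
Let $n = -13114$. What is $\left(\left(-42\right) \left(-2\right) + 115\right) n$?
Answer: $-2609686$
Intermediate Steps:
$\left(\left(-42\right) \left(-2\right) + 115\right) n = \left(\left(-42\right) \left(-2\right) + 115\right) \left(-13114\right) = \left(84 + 115\right) \left(-13114\right) = 199 \left(-13114\right) = -2609686$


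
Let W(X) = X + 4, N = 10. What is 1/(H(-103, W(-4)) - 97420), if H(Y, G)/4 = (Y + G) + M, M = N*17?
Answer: -1/97152 ≈ -1.0293e-5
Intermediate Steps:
W(X) = 4 + X
M = 170 (M = 10*17 = 170)
H(Y, G) = 680 + 4*G + 4*Y (H(Y, G) = 4*((Y + G) + 170) = 4*((G + Y) + 170) = 4*(170 + G + Y) = 680 + 4*G + 4*Y)
1/(H(-103, W(-4)) - 97420) = 1/((680 + 4*(4 - 4) + 4*(-103)) - 97420) = 1/((680 + 4*0 - 412) - 97420) = 1/((680 + 0 - 412) - 97420) = 1/(268 - 97420) = 1/(-97152) = -1/97152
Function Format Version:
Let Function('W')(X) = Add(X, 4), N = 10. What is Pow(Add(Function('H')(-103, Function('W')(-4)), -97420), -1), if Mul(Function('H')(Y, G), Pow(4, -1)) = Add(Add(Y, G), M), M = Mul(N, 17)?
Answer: Rational(-1, 97152) ≈ -1.0293e-5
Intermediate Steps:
Function('W')(X) = Add(4, X)
M = 170 (M = Mul(10, 17) = 170)
Function('H')(Y, G) = Add(680, Mul(4, G), Mul(4, Y)) (Function('H')(Y, G) = Mul(4, Add(Add(Y, G), 170)) = Mul(4, Add(Add(G, Y), 170)) = Mul(4, Add(170, G, Y)) = Add(680, Mul(4, G), Mul(4, Y)))
Pow(Add(Function('H')(-103, Function('W')(-4)), -97420), -1) = Pow(Add(Add(680, Mul(4, Add(4, -4)), Mul(4, -103)), -97420), -1) = Pow(Add(Add(680, Mul(4, 0), -412), -97420), -1) = Pow(Add(Add(680, 0, -412), -97420), -1) = Pow(Add(268, -97420), -1) = Pow(-97152, -1) = Rational(-1, 97152)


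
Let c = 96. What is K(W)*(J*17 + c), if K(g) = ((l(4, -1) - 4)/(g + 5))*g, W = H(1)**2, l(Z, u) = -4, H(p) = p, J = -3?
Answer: -60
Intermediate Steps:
W = 1 (W = 1**2 = 1)
K(g) = -8*g/(5 + g) (K(g) = ((-4 - 4)/(g + 5))*g = (-8/(5 + g))*g = -8*g/(5 + g))
K(W)*(J*17 + c) = (-8*1/(5 + 1))*(-3*17 + 96) = (-8*1/6)*(-51 + 96) = -8*1*1/6*45 = -4/3*45 = -60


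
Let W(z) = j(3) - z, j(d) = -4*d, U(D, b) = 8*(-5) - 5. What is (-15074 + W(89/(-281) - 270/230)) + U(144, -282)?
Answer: -97782019/6463 ≈ -15130.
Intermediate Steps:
U(D, b) = -45 (U(D, b) = -40 - 5 = -45)
W(z) = -12 - z (W(z) = -4*3 - z = -12 - z)
(-15074 + W(89/(-281) - 270/230)) + U(144, -282) = (-15074 + (-12 - (89/(-281) - 270/230))) - 45 = (-15074 + (-12 - (89*(-1/281) - 270*1/230))) - 45 = (-15074 + (-12 - (-89/281 - 27/23))) - 45 = (-15074 + (-12 - 1*(-9634/6463))) - 45 = (-15074 + (-12 + 9634/6463)) - 45 = (-15074 - 67922/6463) - 45 = -97491184/6463 - 45 = -97782019/6463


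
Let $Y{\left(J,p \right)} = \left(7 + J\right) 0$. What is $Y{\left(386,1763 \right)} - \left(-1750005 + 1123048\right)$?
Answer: $626957$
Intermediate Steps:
$Y{\left(J,p \right)} = 0$
$Y{\left(386,1763 \right)} - \left(-1750005 + 1123048\right) = 0 - \left(-1750005 + 1123048\right) = 0 - -626957 = 0 + 626957 = 626957$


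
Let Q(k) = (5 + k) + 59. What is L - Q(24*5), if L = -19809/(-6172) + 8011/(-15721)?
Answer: -17591548811/97030012 ≈ -181.30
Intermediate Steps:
L = 261973397/97030012 (L = -19809*(-1/6172) + 8011*(-1/15721) = 19809/6172 - 8011/15721 = 261973397/97030012 ≈ 2.6999)
Q(k) = 64 + k
L - Q(24*5) = 261973397/97030012 - (64 + 24*5) = 261973397/97030012 - (64 + 120) = 261973397/97030012 - 1*184 = 261973397/97030012 - 184 = -17591548811/97030012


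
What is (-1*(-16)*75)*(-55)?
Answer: -66000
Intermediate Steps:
(-1*(-16)*75)*(-55) = (16*75)*(-55) = 1200*(-55) = -66000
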